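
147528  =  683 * 216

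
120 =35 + 85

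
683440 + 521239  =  1204679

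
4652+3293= 7945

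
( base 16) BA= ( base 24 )7i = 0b10111010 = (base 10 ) 186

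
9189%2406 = 1971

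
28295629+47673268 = 75968897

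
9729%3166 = 231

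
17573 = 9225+8348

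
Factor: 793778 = 2^1*137^1*2897^1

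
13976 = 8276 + 5700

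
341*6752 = 2302432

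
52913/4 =52913/4 = 13228.25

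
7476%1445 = 251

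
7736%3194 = 1348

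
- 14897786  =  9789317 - 24687103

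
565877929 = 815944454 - 250066525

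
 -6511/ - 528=6511/528=12.33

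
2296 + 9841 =12137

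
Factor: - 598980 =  - 2^2*3^1*5^1*67^1*149^1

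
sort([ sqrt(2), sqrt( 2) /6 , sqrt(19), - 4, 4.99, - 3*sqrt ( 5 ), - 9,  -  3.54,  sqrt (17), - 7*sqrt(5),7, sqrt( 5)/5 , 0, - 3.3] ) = [ - 7*sqrt(5 ),-9, - 3*sqrt (5),-4,- 3.54 , - 3.3, 0, sqrt (2 )/6, sqrt( 5) /5 , sqrt( 2 ),  sqrt( 17 ),  sqrt( 19), 4.99, 7 ] 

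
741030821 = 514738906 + 226291915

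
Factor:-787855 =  - 5^1*157571^1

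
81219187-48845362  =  32373825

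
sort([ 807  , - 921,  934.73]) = [-921, 807, 934.73] 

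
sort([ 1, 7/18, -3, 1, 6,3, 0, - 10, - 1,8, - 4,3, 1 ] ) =[ - 10, - 4, - 3, - 1 , 0, 7/18, 1, 1, 1, 3,3, 6,8]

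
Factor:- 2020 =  - 2^2*5^1*101^1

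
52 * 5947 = 309244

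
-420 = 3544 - 3964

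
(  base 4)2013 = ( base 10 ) 135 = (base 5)1020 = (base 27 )50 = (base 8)207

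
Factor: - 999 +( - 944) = -1943 = - 29^1 * 67^1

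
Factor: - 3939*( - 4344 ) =2^3*3^2*13^1*101^1*181^1 = 17111016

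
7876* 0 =0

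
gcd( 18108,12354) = 6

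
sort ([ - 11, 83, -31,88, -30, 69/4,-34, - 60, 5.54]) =[- 60, - 34,  -  31,-30, - 11 , 5.54, 69/4, 83, 88]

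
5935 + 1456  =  7391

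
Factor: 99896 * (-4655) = -465015880 = -  2^3*5^1 *7^2*19^1*12487^1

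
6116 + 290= 6406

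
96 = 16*6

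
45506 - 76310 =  - 30804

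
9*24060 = 216540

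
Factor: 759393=3^2*84377^1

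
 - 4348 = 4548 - 8896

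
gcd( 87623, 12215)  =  1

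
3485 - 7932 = - 4447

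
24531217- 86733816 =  - 62202599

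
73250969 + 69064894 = 142315863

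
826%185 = 86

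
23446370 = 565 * 41498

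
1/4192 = 1/4192 = 0.00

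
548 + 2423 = 2971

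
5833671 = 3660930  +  2172741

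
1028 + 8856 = 9884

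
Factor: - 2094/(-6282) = 3^ ( - 1) = 1/3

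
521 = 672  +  -151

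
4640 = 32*145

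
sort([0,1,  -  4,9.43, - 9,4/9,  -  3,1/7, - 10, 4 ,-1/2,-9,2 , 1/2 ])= [-10,-9,-9 ,- 4,-3,-1/2  ,  0,1/7,4/9,1/2  ,  1,2,4,9.43 ]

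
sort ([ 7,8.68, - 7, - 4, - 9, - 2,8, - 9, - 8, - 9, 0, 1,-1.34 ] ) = [ - 9, - 9, - 9, - 8, -7, - 4, - 2, - 1.34,0,1,7, 8, 8.68 ] 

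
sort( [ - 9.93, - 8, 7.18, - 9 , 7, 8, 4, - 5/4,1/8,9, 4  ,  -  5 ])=[ - 9.93, - 9, - 8, - 5, - 5/4, 1/8,4, 4,7, 7.18,8, 9 ] 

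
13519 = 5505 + 8014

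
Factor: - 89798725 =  - 5^2*3591949^1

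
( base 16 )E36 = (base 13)186B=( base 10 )3638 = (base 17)CA0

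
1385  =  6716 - 5331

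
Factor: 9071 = 47^1*193^1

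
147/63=7/3= 2.33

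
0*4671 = 0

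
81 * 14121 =1143801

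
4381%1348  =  337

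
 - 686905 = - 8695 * 79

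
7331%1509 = 1295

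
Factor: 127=127^1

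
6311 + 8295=14606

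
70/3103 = 70/3103 = 0.02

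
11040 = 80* 138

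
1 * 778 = 778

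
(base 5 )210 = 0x37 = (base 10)55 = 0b110111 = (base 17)34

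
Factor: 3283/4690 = 7/10 = 2^( -1)*5^(-1)*7^1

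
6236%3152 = 3084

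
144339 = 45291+99048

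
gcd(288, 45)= 9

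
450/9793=450/9793 = 0.05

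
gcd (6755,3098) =1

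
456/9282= 76/1547 = 0.05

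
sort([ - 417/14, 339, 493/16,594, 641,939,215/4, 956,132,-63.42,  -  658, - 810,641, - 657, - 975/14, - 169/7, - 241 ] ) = [ - 810,-658, - 657, - 241, - 975/14, - 63.42, - 417/14, -169/7,493/16,215/4,132, 339 , 594,641, 641,939 , 956] 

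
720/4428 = 20/123= 0.16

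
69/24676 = 69/24676= 0.00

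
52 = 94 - 42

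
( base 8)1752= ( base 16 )3EA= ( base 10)1002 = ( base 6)4350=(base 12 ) 6B6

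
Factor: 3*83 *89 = 22161= 3^1*83^1*89^1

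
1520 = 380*4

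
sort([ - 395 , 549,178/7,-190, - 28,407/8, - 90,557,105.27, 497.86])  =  [-395,-190, - 90, - 28, 178/7,  407/8,105.27, 497.86, 549 , 557]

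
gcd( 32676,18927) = 3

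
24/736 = 3/92=0.03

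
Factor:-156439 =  - 73^1* 2143^1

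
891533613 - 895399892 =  - 3866279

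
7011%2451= 2109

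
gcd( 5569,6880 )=1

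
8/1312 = 1/164 = 0.01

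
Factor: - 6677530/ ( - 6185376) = 3338765/3092688 = 2^( - 4)*3^( - 3 )*5^1*7159^(-1 )*667753^1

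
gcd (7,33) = 1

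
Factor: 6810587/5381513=7^1 * 757^(-1 ) * 7109^( - 1 ) * 972941^1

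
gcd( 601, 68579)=1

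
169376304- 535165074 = -365788770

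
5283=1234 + 4049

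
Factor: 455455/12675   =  3^ ( - 1 )*5^ ( - 1) * 7^2*11^1 = 539/15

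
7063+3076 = 10139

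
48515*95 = 4608925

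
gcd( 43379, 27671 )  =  7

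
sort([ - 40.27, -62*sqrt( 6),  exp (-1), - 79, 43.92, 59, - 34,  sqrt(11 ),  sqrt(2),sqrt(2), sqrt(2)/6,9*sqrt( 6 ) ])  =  [ -62*sqrt(6 ), - 79, - 40.27, - 34 , sqrt (2 )/6,exp( - 1 ) , sqrt( 2),sqrt( 2),sqrt( 11 ), 9*sqrt( 6 ),43.92,59 ]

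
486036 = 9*54004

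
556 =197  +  359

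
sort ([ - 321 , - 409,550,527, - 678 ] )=[ - 678, - 409,-321, 527,550 ]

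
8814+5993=14807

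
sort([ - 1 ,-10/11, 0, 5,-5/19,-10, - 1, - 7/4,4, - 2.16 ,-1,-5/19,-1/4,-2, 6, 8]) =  [-10, - 2.16,-2 , - 7/4,-1, - 1, - 1,-10/11, - 5/19, - 5/19 , - 1/4,0, 4,5,6, 8] 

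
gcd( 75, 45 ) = 15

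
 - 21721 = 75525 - 97246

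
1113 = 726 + 387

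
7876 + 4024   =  11900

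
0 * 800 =0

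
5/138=5/138 = 0.04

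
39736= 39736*1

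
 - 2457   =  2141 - 4598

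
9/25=9/25 = 0.36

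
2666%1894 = 772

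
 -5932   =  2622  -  8554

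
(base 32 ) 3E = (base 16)6E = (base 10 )110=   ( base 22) 50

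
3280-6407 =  - 3127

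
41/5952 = 41/5952   =  0.01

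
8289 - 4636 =3653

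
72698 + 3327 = 76025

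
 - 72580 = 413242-485822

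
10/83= 10/83 = 0.12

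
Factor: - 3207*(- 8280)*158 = 4195525680 = 2^4* 3^3*5^1*23^1*79^1 * 1069^1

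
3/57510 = 1/19170 = 0.00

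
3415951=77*44363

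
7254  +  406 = 7660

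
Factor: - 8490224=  - 2^4*61^1*8699^1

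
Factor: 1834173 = 3^2*11^1*97^1*191^1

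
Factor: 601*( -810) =-2^1*3^4*5^1 * 601^1 = - 486810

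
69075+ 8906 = 77981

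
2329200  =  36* 64700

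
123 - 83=40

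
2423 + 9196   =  11619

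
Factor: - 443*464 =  - 2^4*29^1*443^1 = - 205552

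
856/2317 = 856/2317=   0.37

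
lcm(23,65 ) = 1495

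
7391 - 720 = 6671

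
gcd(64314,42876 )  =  21438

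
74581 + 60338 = 134919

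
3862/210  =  18 + 41/105 = 18.39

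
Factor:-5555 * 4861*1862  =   - 50279316010 = - 2^1 * 5^1 * 7^2 * 11^1*19^1*101^1*4861^1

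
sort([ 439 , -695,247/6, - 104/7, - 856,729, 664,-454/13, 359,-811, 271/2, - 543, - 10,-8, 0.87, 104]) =[ - 856,- 811,- 695 , - 543, - 454/13, - 104/7,- 10, -8, 0.87,247/6,104, 271/2,  359,  439, 664,  729]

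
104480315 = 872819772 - 768339457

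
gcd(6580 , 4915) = 5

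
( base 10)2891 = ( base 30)36B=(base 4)231023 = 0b101101001011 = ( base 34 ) 2h1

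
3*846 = 2538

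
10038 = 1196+8842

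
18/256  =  9/128 = 0.07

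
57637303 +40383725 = 98021028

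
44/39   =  1 + 5/39 =1.13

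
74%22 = 8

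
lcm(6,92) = 276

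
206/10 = 103/5 = 20.60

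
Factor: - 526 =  - 2^1*263^1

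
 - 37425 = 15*( -2495)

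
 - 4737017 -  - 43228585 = 38491568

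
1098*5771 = 6336558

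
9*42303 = 380727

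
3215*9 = 28935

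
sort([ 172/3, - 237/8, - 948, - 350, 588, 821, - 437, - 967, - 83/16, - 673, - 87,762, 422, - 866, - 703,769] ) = [ - 967, - 948,  -  866, - 703, - 673,-437, - 350, - 87, - 237/8, - 83/16,172/3,422,  588, 762,769, 821]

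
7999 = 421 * 19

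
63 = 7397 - 7334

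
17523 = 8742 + 8781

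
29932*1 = 29932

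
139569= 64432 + 75137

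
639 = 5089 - 4450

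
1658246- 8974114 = -7315868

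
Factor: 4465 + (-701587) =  - 2^1*3^2*38729^1 = - 697122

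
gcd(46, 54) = 2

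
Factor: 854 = 2^1*7^1*61^1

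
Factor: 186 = 2^1*3^1*  31^1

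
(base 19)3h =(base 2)1001010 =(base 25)2o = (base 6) 202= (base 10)74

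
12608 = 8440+4168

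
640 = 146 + 494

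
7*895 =6265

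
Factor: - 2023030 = - 2^1 * 5^1 * 101^1 * 2003^1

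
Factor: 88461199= 257^1*344207^1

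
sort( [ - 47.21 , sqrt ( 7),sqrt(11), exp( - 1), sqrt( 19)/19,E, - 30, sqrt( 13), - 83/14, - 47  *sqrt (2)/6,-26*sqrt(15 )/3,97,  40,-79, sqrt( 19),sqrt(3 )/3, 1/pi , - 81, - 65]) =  [  -  81, - 79, - 65, - 47.21, - 26*sqrt( 15)/3, - 30, - 47*sqrt( 2 ) /6, - 83/14, sqrt( 19 ) /19, 1/pi,exp( - 1), sqrt( 3)/3,sqrt( 7 ),E,sqrt(11 ),sqrt( 13),sqrt( 19), 40, 97 ] 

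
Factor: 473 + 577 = 2^1*3^1*5^2 * 7^1 = 1050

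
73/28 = 73/28 = 2.61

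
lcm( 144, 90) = 720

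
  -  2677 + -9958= - 12635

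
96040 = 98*980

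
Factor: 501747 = 3^1*167249^1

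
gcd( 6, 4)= 2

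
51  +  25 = 76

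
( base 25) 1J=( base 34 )1A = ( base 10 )44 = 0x2c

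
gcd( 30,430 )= 10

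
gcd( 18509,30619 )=1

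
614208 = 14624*42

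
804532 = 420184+384348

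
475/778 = 475/778 = 0.61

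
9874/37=9874/37 = 266.86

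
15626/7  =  15626/7 = 2232.29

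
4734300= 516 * 9175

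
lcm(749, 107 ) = 749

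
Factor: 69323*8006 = 554999938=2^1*181^1*383^1*4003^1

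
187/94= 187/94 = 1.99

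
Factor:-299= - 13^1*23^1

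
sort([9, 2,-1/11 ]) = [ - 1/11, 2,9]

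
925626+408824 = 1334450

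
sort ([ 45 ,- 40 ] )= [ - 40, 45] 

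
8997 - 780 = 8217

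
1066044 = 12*88837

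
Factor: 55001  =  55001^1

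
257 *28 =7196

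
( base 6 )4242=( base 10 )962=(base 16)3c2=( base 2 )1111000010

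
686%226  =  8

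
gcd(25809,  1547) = 7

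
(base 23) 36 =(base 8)113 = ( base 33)29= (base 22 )39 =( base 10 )75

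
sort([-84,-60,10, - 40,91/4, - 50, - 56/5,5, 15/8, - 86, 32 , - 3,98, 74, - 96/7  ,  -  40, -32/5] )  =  [ - 86 ,-84, - 60, - 50, - 40, - 40, - 96/7, - 56/5, - 32/5, - 3, 15/8, 5,10,91/4, 32,74,98 ]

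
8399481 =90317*93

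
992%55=2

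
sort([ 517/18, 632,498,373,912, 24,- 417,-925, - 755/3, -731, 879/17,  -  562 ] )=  [  -  925, -731, - 562,  -  417,-755/3,24, 517/18,879/17,373, 498,  632,912] 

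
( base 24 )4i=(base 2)1110010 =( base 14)82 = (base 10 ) 114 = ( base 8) 162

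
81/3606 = 27/1202 =0.02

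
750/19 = 750/19 = 39.47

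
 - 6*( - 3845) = 23070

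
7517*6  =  45102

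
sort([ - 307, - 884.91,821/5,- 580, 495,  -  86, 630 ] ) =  [-884.91, - 580,  -  307, - 86,821/5,  495 , 630 ]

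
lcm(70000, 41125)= 3290000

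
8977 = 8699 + 278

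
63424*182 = 11543168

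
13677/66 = 207 + 5/22 = 207.23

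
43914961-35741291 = 8173670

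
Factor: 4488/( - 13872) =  - 11/34 = -2^( - 1) * 11^1*17^( - 1)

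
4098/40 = 2049/20 = 102.45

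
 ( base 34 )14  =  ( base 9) 42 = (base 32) 16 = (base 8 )46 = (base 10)38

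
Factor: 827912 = 2^3*37^1*2797^1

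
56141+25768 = 81909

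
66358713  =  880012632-813653919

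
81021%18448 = 7229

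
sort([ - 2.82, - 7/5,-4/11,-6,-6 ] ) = [ - 6 ,-6, - 2.82 ,-7/5, - 4/11 ] 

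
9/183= 3/61 = 0.05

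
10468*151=1580668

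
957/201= 319/67=   4.76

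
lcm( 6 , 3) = 6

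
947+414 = 1361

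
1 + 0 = 1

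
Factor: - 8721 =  - 3^3 * 17^1*19^1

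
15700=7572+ 8128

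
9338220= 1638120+7700100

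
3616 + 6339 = 9955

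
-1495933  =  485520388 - 487016321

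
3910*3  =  11730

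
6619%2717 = 1185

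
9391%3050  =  241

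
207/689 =207/689 = 0.30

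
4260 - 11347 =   -  7087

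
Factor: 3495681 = 3^2*7^1*55487^1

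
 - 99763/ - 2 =49881 + 1/2= 49881.50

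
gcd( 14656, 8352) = 32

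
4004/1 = 4004= 4004.00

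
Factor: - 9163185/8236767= - 3054395/2745589 = -5^1*7^( - 1 ) *11^( - 1)*181^( - 1 )*197^(-1)*610879^1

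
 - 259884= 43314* (  -  6 )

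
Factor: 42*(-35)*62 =-91140 = - 2^2 * 3^1*5^1 * 7^2*31^1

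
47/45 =47/45 = 1.04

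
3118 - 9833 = -6715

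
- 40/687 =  - 40/687 = -0.06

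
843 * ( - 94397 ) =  - 79576671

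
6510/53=6510/53  =  122.83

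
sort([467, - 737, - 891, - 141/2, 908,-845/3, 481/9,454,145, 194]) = [-891, - 737,-845/3,-141/2,481/9,145, 194, 454,467,908] 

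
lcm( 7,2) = 14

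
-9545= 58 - 9603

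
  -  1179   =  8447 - 9626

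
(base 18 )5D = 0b1100111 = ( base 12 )87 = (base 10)103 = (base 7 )205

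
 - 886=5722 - 6608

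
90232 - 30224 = 60008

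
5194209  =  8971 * 579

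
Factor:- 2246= - 2^1*1123^1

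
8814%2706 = 696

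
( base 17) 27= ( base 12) 35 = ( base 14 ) 2d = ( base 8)51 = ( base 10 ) 41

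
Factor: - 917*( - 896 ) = 2^7*7^2*131^1  =  821632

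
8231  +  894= 9125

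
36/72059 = 36/72059 = 0.00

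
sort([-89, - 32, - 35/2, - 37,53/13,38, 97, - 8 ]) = [  -  89, - 37, - 32, - 35/2, - 8, 53/13, 38, 97 ] 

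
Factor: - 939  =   - 3^1*313^1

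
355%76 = 51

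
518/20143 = 518/20143 = 0.03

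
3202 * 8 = 25616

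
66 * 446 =29436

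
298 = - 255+553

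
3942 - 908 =3034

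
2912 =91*32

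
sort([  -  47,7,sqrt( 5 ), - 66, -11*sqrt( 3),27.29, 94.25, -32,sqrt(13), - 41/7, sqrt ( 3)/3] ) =[ - 66,- 47,  -  32, - 11*sqrt( 3), - 41/7,sqrt( 3)/3 , sqrt( 5 ), sqrt( 13), 7, 27.29,  94.25 ]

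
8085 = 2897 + 5188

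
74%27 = 20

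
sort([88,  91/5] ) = [ 91/5, 88]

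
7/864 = 7/864 = 0.01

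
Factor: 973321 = 973321^1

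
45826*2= 91652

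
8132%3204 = 1724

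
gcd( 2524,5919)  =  1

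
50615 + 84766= 135381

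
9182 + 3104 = 12286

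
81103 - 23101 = 58002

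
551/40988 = 551/40988  =  0.01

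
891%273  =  72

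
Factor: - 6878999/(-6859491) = 3^ ( - 1 )*17^1*79^( - 1 )*103^ ( - 1) * 173^1 * 281^(  -  1)*2339^1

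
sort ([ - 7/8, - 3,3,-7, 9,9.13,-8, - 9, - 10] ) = [ - 10, - 9, - 8, - 7, - 3,- 7/8,  3 , 9,9.13]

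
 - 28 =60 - 88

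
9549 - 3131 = 6418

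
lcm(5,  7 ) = 35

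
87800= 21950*4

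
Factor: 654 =2^1*3^1*109^1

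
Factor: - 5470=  - 2^1*5^1*547^1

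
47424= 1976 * 24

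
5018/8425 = 5018/8425 = 0.60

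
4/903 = 4/903 = 0.00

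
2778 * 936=2600208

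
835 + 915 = 1750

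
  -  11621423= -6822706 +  - 4798717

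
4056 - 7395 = - 3339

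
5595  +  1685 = 7280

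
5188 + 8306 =13494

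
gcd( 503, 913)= 1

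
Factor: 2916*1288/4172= 134136/149 =2^3*3^6*23^1*149^( - 1 )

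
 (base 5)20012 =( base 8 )2351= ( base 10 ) 1257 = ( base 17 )45g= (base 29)1EA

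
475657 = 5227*91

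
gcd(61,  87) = 1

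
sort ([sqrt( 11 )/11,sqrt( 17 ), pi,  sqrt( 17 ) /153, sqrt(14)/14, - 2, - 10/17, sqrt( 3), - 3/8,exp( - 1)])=[ - 2, - 10/17, - 3/8,sqrt( 17 ) /153, sqrt (14)/14, sqrt( 11 )/11,exp(-1) , sqrt ( 3),  pi,sqrt( 17)] 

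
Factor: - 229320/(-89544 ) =3^1*5^1*7^1*41^( -1) = 105/41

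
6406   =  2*3203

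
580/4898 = 290/2449 = 0.12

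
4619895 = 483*9565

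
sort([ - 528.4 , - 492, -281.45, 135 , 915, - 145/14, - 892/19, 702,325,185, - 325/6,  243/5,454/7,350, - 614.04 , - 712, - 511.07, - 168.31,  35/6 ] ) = [ - 712, - 614.04 , - 528.4,-511.07, -492, - 281.45, - 168.31, - 325/6, - 892/19, - 145/14,35/6,243/5, 454/7, 135, 185, 325, 350,  702,915 ]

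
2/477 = 2/477 = 0.00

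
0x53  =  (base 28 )2r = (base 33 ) 2h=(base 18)4b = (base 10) 83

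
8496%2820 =36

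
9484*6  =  56904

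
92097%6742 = 4451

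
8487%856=783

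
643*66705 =42891315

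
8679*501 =4348179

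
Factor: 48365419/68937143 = 11^( - 1)*6267013^( - 1 ) * 48365419^1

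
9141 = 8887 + 254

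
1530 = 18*85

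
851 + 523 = 1374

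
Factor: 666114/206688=2^(-4)*67^1* 1657^1* 2153^( - 1) =111019/34448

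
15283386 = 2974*5139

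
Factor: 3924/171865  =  2^2*3^2*5^( - 1)*37^(-1)*109^1*929^( - 1 ) 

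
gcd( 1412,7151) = 1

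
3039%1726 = 1313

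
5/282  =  5/282 =0.02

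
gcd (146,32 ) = 2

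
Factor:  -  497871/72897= - 3^1*47^(  -  1 )*107^1 = -  321/47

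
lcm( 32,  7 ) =224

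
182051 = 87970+94081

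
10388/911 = 10388/911=11.40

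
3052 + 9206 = 12258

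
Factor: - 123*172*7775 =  - 2^2*3^1*5^2*41^1*43^1*311^1 = - 164487900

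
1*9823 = 9823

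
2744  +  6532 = 9276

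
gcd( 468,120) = 12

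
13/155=13/155 = 0.08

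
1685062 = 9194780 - 7509718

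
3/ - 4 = - 3/4 = - 0.75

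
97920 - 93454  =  4466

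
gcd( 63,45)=9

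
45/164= 45/164 = 0.27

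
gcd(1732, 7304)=4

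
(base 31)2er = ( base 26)3dh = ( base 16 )94F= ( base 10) 2383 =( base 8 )4517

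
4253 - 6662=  - 2409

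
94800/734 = 47400/367 =129.16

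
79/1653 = 79/1653 = 0.05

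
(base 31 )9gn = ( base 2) 10001111010000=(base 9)13516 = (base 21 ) kgc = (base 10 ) 9168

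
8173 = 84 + 8089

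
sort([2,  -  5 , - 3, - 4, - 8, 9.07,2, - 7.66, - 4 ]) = [ - 8, - 7.66, - 5, - 4, - 4,  -  3,2,2, 9.07]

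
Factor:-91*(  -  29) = 2639 = 7^1*13^1*29^1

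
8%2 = 0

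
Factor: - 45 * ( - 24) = 1080 = 2^3*3^3*5^1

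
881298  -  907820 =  -26522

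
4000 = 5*800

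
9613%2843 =1084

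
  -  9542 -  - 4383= -5159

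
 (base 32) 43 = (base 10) 131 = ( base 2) 10000011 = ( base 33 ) 3w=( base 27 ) 4N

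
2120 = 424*5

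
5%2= 1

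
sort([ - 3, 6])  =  [ - 3,6] 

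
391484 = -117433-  - 508917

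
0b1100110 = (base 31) 39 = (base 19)57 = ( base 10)102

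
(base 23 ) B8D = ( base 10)6016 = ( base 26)8NA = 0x1780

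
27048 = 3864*7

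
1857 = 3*619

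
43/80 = 43/80=0.54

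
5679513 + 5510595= 11190108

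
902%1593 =902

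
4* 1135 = 4540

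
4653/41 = 113+20/41 =113.49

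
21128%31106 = 21128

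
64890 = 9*7210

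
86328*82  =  7078896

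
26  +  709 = 735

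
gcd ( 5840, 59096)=8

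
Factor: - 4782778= - 2^1*7^1*11^1*13^1*2389^1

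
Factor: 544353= 3^1*  421^1*431^1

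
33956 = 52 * 653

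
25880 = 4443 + 21437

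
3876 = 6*646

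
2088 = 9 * 232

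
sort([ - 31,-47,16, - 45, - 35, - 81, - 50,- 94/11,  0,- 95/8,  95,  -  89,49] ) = [ - 89 , - 81, - 50, - 47, - 45, - 35, - 31, - 95/8, - 94/11,0,  16,49, 95 ] 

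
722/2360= 361/1180 = 0.31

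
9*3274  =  29466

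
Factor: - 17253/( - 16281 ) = 67^ ( - 1 )*71^1 = 71/67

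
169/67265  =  169/67265 = 0.00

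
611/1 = 611 = 611.00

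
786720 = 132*5960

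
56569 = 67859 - 11290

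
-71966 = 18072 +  - 90038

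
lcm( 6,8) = 24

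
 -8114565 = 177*( - 45845) 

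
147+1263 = 1410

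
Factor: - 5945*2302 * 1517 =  - 2^1*5^1*29^1*37^1 *41^2*1151^1 = -20760736630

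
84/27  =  3 + 1/9 = 3.11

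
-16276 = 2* ( - 8138 ) 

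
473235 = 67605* 7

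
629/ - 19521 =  - 629/19521=- 0.03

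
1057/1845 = 1057/1845 = 0.57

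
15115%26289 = 15115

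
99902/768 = 130 + 31/384 = 130.08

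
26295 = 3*8765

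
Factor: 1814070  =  2^1*3^1*5^1*17^1*3557^1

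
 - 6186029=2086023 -8272052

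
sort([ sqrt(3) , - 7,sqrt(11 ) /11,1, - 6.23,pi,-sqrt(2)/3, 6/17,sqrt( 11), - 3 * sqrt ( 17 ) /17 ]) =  [  -  7,  -  6.23 ,  -  3 * sqrt( 17)/17, - sqrt(2)/3,sqrt( 11)/11,6/17,1,sqrt( 3), pi,sqrt( 11) ]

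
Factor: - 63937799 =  -17^1*3761047^1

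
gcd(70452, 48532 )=4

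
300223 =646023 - 345800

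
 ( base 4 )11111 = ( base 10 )341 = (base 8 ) 525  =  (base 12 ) 245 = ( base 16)155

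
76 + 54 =130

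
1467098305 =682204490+784893815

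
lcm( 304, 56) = 2128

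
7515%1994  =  1533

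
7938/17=7938/17 = 466.94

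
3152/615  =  5 + 77/615 = 5.13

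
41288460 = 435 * 94916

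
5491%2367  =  757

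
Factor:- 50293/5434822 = -2^(-1)*19^1*2647^1*2717411^( - 1 )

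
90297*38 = 3431286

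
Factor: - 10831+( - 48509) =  - 2^2*3^1*5^1 * 23^1*43^1  =  -59340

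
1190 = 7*170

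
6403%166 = 95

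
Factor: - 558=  - 2^1*3^2 * 31^1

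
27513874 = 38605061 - 11091187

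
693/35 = 19 + 4/5  =  19.80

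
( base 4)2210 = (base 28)5o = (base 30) 5E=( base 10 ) 164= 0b10100100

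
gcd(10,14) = 2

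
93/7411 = 93/7411 = 0.01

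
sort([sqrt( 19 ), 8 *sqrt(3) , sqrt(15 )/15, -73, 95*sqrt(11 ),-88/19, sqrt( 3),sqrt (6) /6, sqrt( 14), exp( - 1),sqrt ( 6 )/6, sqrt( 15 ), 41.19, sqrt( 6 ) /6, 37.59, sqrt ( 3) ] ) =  [ - 73, - 88/19, sqrt(15 )/15, exp ( - 1 ), sqrt( 6 ) /6, sqrt( 6 )/6, sqrt( 6 )/6, sqrt( 3 ), sqrt( 3 ),sqrt(14 ) , sqrt(15),sqrt( 19 ), 8*sqrt( 3 ),37.59, 41.19, 95*sqrt (11) ]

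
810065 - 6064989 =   -  5254924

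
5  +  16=21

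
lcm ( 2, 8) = 8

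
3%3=0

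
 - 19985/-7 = 2855  +  0/1 = 2855.00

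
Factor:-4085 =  - 5^1*19^1*43^1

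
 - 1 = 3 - 4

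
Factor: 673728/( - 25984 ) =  - 2^( - 1 )*3^1*7^(-1)*11^2=-363/14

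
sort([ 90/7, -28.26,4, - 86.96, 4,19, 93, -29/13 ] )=[ - 86.96, - 28.26,  -  29/13,4,4,  90/7,19,93 ] 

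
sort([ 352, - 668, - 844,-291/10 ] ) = [ - 844, - 668,-291/10, 352]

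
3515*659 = 2316385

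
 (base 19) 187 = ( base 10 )520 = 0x208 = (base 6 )2224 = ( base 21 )13G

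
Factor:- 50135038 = -2^1*1409^1*17791^1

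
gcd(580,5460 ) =20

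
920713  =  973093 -52380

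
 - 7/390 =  - 1 + 383/390 = -0.02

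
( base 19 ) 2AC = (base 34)R6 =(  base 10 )924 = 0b1110011100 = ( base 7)2460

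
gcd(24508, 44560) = 2228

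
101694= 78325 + 23369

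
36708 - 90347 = - 53639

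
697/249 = 2 + 199/249 = 2.80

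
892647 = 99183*9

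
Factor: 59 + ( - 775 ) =- 2^2*179^1 = - 716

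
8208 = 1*8208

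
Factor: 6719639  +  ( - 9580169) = -2^1 * 3^1*5^1*97^1*983^1 = -  2860530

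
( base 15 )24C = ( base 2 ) 1000001010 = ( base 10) 522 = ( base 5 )4042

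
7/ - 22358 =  - 1  +  3193/3194 = -0.00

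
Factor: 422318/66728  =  2^(  -  2 )*13^1*19^( - 1)*37^1  =  481/76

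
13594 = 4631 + 8963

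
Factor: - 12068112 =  - 2^4*3^1 * 7^3 * 733^1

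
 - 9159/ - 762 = 12 + 5/254 = 12.02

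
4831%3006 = 1825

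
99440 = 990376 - 890936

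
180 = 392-212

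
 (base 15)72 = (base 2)1101011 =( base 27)3Q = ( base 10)107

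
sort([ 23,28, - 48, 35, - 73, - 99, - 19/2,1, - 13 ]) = [- 99, - 73, - 48,  -  13, - 19/2,1, 23, 28, 35]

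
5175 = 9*575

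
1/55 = 1/55  =  0.02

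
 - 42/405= -14/135 = - 0.10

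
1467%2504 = 1467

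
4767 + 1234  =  6001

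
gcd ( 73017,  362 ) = 1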